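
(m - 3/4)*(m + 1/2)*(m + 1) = m^3 + 3*m^2/4 - 5*m/8 - 3/8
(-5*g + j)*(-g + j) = 5*g^2 - 6*g*j + j^2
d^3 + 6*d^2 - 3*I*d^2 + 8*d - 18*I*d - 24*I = (d + 2)*(d + 4)*(d - 3*I)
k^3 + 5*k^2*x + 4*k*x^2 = k*(k + x)*(k + 4*x)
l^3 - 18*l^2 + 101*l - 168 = (l - 8)*(l - 7)*(l - 3)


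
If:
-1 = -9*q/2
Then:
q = 2/9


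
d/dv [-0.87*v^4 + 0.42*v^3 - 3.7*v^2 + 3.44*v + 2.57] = -3.48*v^3 + 1.26*v^2 - 7.4*v + 3.44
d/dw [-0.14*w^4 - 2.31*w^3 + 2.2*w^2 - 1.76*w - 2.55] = -0.56*w^3 - 6.93*w^2 + 4.4*w - 1.76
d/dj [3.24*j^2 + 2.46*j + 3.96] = 6.48*j + 2.46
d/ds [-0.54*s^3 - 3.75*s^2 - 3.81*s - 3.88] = -1.62*s^2 - 7.5*s - 3.81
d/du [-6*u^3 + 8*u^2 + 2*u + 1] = -18*u^2 + 16*u + 2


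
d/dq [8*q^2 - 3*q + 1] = 16*q - 3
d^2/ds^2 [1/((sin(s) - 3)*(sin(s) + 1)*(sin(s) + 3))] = (-9*sin(s)^5 - 2*sin(s)^4 + 28*sin(s)^3 - 66*sin(s)^2 - 99*sin(s) + 180)/((sin(s) - 3)^3*(sin(s) + 1)^2*(sin(s) + 3)^3)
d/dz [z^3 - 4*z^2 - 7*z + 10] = 3*z^2 - 8*z - 7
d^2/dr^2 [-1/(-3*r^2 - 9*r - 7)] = 6*(-3*r^2 - 9*r + 3*(2*r + 3)^2 - 7)/(3*r^2 + 9*r + 7)^3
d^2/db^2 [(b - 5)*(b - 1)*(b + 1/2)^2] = 12*b^2 - 30*b - 3/2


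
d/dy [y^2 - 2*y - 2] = 2*y - 2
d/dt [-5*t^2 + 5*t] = 5 - 10*t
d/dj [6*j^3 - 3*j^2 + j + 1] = 18*j^2 - 6*j + 1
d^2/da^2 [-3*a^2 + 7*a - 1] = -6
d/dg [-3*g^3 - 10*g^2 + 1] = g*(-9*g - 20)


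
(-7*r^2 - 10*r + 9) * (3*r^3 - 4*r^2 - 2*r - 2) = -21*r^5 - 2*r^4 + 81*r^3 - 2*r^2 + 2*r - 18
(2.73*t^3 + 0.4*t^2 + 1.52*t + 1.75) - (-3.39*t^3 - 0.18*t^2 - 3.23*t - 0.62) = 6.12*t^3 + 0.58*t^2 + 4.75*t + 2.37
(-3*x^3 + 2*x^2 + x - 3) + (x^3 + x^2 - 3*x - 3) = -2*x^3 + 3*x^2 - 2*x - 6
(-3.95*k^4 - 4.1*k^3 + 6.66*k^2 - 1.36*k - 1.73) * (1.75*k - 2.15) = -6.9125*k^5 + 1.3175*k^4 + 20.47*k^3 - 16.699*k^2 - 0.1035*k + 3.7195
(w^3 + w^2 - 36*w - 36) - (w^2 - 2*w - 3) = w^3 - 34*w - 33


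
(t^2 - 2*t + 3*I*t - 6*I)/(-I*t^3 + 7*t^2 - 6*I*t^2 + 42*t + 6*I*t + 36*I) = (I*t^2 + t*(-3 - 2*I) + 6)/(t^3 + t^2*(6 + 7*I) + t*(-6 + 42*I) - 36)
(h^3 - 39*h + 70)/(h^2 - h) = (h^3 - 39*h + 70)/(h*(h - 1))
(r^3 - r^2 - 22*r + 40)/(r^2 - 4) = (r^2 + r - 20)/(r + 2)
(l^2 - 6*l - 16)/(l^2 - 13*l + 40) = (l + 2)/(l - 5)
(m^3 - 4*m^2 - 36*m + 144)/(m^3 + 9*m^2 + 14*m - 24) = (m^2 - 10*m + 24)/(m^2 + 3*m - 4)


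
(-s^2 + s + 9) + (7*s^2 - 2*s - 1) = 6*s^2 - s + 8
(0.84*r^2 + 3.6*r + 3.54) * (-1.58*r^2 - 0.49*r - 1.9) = -1.3272*r^4 - 6.0996*r^3 - 8.9532*r^2 - 8.5746*r - 6.726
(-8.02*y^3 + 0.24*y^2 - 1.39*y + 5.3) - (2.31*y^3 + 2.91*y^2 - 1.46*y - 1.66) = -10.33*y^3 - 2.67*y^2 + 0.0700000000000001*y + 6.96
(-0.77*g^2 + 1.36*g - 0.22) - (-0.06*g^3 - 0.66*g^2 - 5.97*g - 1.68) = 0.06*g^3 - 0.11*g^2 + 7.33*g + 1.46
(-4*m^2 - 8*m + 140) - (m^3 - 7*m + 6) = -m^3 - 4*m^2 - m + 134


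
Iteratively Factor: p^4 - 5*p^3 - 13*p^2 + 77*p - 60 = (p - 3)*(p^3 - 2*p^2 - 19*p + 20) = (p - 5)*(p - 3)*(p^2 + 3*p - 4) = (p - 5)*(p - 3)*(p + 4)*(p - 1)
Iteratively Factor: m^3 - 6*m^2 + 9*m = (m - 3)*(m^2 - 3*m) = (m - 3)^2*(m)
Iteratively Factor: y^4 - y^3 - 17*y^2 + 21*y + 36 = (y + 4)*(y^3 - 5*y^2 + 3*y + 9) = (y + 1)*(y + 4)*(y^2 - 6*y + 9) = (y - 3)*(y + 1)*(y + 4)*(y - 3)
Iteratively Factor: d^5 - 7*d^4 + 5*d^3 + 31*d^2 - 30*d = (d - 5)*(d^4 - 2*d^3 - 5*d^2 + 6*d) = (d - 5)*(d - 3)*(d^3 + d^2 - 2*d) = (d - 5)*(d - 3)*(d - 1)*(d^2 + 2*d) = d*(d - 5)*(d - 3)*(d - 1)*(d + 2)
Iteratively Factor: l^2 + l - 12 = (l + 4)*(l - 3)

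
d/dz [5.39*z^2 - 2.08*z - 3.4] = 10.78*z - 2.08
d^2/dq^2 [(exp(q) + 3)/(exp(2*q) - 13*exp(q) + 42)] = (exp(4*q) + 25*exp(3*q) - 369*exp(2*q) + 549*exp(q) + 3402)*exp(q)/(exp(6*q) - 39*exp(5*q) + 633*exp(4*q) - 5473*exp(3*q) + 26586*exp(2*q) - 68796*exp(q) + 74088)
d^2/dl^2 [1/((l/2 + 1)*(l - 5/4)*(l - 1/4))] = 64*(1536*l^4 + 1024*l^3 - 1872*l^2 - 1512*l + 1769)/(4096*l^9 + 6144*l^8 - 29952*l^7 - 24832*l^6 + 88176*l^5 + 5016*l^4 - 95347*l^3 + 57870*l^2 - 12900*l + 1000)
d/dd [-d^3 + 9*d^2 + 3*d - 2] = -3*d^2 + 18*d + 3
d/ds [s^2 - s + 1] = 2*s - 1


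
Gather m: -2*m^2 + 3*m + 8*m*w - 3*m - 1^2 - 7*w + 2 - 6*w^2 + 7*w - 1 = -2*m^2 + 8*m*w - 6*w^2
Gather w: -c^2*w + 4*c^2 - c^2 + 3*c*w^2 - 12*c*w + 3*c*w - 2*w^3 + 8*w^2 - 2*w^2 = 3*c^2 - 2*w^3 + w^2*(3*c + 6) + w*(-c^2 - 9*c)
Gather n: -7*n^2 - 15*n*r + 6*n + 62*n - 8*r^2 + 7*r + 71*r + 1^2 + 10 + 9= -7*n^2 + n*(68 - 15*r) - 8*r^2 + 78*r + 20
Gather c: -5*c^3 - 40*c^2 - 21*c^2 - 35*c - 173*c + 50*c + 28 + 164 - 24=-5*c^3 - 61*c^2 - 158*c + 168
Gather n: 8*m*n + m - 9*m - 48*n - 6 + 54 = -8*m + n*(8*m - 48) + 48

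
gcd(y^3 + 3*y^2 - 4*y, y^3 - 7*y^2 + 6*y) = y^2 - y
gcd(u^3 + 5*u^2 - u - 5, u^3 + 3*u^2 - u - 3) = u^2 - 1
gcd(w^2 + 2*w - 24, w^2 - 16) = w - 4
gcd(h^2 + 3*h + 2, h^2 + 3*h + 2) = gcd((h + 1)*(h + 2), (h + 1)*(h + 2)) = h^2 + 3*h + 2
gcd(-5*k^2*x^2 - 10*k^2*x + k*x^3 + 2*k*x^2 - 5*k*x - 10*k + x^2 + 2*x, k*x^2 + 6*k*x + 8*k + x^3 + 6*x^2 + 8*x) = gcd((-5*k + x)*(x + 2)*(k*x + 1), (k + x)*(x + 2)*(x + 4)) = x + 2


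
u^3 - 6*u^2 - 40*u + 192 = (u - 8)*(u - 4)*(u + 6)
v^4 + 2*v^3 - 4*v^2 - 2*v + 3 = (v - 1)^2*(v + 1)*(v + 3)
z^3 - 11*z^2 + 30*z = z*(z - 6)*(z - 5)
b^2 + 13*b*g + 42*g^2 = (b + 6*g)*(b + 7*g)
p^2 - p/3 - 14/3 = (p - 7/3)*(p + 2)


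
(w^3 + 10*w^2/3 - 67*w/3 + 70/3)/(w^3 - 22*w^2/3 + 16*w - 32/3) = (3*w^2 + 16*w - 35)/(3*w^2 - 16*w + 16)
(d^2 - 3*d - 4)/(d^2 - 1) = (d - 4)/(d - 1)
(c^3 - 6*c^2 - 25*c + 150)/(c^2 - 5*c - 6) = (c^2 - 25)/(c + 1)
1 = 1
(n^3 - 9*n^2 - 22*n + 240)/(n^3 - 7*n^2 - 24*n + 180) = (n - 8)/(n - 6)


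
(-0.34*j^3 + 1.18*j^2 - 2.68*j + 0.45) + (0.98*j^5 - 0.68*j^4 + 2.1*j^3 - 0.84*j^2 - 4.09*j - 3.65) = 0.98*j^5 - 0.68*j^4 + 1.76*j^3 + 0.34*j^2 - 6.77*j - 3.2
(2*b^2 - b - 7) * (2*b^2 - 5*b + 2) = 4*b^4 - 12*b^3 - 5*b^2 + 33*b - 14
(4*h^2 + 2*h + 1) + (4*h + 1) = 4*h^2 + 6*h + 2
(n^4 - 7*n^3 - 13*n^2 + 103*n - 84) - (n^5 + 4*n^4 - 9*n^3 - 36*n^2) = -n^5 - 3*n^4 + 2*n^3 + 23*n^2 + 103*n - 84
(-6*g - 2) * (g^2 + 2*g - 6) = -6*g^3 - 14*g^2 + 32*g + 12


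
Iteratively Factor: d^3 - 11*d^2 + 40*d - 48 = (d - 4)*(d^2 - 7*d + 12) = (d - 4)*(d - 3)*(d - 4)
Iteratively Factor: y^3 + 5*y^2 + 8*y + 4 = (y + 1)*(y^2 + 4*y + 4) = (y + 1)*(y + 2)*(y + 2)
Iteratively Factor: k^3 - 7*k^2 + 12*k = (k - 4)*(k^2 - 3*k) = k*(k - 4)*(k - 3)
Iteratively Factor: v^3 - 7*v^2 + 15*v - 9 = (v - 3)*(v^2 - 4*v + 3) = (v - 3)^2*(v - 1)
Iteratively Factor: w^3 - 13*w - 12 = (w - 4)*(w^2 + 4*w + 3) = (w - 4)*(w + 1)*(w + 3)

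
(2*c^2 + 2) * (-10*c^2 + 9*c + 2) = -20*c^4 + 18*c^3 - 16*c^2 + 18*c + 4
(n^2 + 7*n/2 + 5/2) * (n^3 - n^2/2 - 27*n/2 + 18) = n^5 + 3*n^4 - 51*n^3/4 - 61*n^2/2 + 117*n/4 + 45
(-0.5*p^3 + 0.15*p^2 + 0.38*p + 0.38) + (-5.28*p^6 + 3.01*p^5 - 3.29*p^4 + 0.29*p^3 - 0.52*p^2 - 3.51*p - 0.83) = -5.28*p^6 + 3.01*p^5 - 3.29*p^4 - 0.21*p^3 - 0.37*p^2 - 3.13*p - 0.45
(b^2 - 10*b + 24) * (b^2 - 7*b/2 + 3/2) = b^4 - 27*b^3/2 + 121*b^2/2 - 99*b + 36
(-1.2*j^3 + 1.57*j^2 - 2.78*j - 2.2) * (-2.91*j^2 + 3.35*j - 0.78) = 3.492*j^5 - 8.5887*j^4 + 14.2853*j^3 - 4.1356*j^2 - 5.2016*j + 1.716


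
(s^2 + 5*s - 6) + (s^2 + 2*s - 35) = 2*s^2 + 7*s - 41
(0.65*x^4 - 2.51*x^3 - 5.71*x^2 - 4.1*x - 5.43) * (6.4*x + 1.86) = 4.16*x^5 - 14.855*x^4 - 41.2126*x^3 - 36.8606*x^2 - 42.378*x - 10.0998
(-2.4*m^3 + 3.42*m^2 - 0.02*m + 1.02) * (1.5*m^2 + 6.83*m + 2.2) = -3.6*m^5 - 11.262*m^4 + 18.0486*m^3 + 8.9174*m^2 + 6.9226*m + 2.244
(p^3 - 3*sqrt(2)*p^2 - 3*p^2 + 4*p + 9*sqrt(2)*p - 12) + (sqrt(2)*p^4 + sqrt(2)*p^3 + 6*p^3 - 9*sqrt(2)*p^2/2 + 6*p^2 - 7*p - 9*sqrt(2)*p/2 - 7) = sqrt(2)*p^4 + sqrt(2)*p^3 + 7*p^3 - 15*sqrt(2)*p^2/2 + 3*p^2 - 3*p + 9*sqrt(2)*p/2 - 19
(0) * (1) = 0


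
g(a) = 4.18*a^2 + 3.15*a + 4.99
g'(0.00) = 3.15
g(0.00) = 4.99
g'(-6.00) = -47.01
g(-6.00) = 136.57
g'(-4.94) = -38.15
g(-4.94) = 91.44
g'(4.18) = 38.09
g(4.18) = 91.19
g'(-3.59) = -26.86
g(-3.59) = 47.55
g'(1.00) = 11.51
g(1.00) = 12.32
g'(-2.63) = -18.84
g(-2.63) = 25.62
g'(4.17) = 38.01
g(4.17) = 90.81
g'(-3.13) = -23.02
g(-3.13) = 36.08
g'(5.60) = 49.97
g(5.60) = 153.71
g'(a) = 8.36*a + 3.15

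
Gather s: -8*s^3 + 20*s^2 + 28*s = -8*s^3 + 20*s^2 + 28*s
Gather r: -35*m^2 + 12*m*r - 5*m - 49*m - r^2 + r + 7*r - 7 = -35*m^2 - 54*m - r^2 + r*(12*m + 8) - 7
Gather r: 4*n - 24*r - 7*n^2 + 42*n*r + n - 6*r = -7*n^2 + 5*n + r*(42*n - 30)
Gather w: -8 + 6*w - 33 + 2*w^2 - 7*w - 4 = 2*w^2 - w - 45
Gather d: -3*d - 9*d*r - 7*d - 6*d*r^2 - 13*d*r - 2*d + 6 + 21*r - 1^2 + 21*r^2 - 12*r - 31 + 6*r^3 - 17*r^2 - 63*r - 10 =d*(-6*r^2 - 22*r - 12) + 6*r^3 + 4*r^2 - 54*r - 36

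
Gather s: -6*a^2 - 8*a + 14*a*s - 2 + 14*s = -6*a^2 - 8*a + s*(14*a + 14) - 2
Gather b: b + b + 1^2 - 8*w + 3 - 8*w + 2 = 2*b - 16*w + 6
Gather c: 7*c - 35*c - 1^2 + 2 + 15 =16 - 28*c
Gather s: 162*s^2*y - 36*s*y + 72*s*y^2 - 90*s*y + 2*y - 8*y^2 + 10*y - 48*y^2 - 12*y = 162*s^2*y + s*(72*y^2 - 126*y) - 56*y^2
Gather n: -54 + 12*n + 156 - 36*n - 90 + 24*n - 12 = 0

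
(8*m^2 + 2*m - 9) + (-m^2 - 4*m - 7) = 7*m^2 - 2*m - 16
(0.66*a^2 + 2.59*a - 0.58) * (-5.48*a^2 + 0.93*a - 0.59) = -3.6168*a^4 - 13.5794*a^3 + 5.1977*a^2 - 2.0675*a + 0.3422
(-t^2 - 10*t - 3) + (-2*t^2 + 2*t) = -3*t^2 - 8*t - 3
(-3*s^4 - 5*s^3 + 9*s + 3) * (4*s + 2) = -12*s^5 - 26*s^4 - 10*s^3 + 36*s^2 + 30*s + 6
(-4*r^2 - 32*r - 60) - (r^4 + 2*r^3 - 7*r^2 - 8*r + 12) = -r^4 - 2*r^3 + 3*r^2 - 24*r - 72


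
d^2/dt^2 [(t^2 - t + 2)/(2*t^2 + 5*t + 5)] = 4*(-7*t^3 - 3*t^2 + 45*t + 40)/(8*t^6 + 60*t^5 + 210*t^4 + 425*t^3 + 525*t^2 + 375*t + 125)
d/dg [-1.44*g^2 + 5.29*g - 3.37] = 5.29 - 2.88*g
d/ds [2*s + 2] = 2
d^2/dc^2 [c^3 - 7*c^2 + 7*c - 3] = 6*c - 14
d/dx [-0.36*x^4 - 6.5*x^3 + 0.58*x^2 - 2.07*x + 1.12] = -1.44*x^3 - 19.5*x^2 + 1.16*x - 2.07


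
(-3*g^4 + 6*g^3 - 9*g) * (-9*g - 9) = 27*g^5 - 27*g^4 - 54*g^3 + 81*g^2 + 81*g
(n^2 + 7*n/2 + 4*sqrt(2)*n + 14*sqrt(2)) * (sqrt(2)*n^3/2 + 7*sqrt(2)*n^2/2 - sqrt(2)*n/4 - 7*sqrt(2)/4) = sqrt(2)*n^5/2 + 4*n^4 + 21*sqrt(2)*n^4/4 + 12*sqrt(2)*n^3 + 42*n^3 - 21*sqrt(2)*n^2/8 + 96*n^2 - 21*n - 49*sqrt(2)*n/8 - 49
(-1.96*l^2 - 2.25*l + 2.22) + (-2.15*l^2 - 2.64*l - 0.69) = -4.11*l^2 - 4.89*l + 1.53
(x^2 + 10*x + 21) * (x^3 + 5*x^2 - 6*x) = x^5 + 15*x^4 + 65*x^3 + 45*x^2 - 126*x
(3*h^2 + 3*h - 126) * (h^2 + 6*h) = 3*h^4 + 21*h^3 - 108*h^2 - 756*h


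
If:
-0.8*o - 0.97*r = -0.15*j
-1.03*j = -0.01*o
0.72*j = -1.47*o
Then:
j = 0.00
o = 0.00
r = 0.00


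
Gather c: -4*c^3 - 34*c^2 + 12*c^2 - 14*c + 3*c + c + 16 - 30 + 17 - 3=-4*c^3 - 22*c^2 - 10*c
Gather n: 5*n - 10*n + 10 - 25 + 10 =-5*n - 5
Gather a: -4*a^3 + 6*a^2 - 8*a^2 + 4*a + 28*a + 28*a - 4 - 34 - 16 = -4*a^3 - 2*a^2 + 60*a - 54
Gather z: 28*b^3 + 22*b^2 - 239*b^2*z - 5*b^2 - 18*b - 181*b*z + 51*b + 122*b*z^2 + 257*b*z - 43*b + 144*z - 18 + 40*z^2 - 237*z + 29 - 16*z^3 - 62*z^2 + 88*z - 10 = 28*b^3 + 17*b^2 - 10*b - 16*z^3 + z^2*(122*b - 22) + z*(-239*b^2 + 76*b - 5) + 1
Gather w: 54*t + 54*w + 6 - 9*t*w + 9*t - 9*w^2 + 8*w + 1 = 63*t - 9*w^2 + w*(62 - 9*t) + 7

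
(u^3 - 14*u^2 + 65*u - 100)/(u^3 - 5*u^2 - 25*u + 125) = (u - 4)/(u + 5)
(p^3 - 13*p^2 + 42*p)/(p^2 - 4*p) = (p^2 - 13*p + 42)/(p - 4)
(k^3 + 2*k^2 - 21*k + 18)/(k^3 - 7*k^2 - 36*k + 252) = (k^2 - 4*k + 3)/(k^2 - 13*k + 42)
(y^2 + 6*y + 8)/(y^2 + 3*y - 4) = (y + 2)/(y - 1)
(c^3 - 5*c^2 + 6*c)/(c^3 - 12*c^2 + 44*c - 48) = c*(c - 3)/(c^2 - 10*c + 24)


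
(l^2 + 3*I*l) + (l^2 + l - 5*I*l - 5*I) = 2*l^2 + l - 2*I*l - 5*I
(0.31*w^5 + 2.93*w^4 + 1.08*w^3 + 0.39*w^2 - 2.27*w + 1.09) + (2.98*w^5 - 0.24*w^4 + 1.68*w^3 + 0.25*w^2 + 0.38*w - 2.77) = 3.29*w^5 + 2.69*w^4 + 2.76*w^3 + 0.64*w^2 - 1.89*w - 1.68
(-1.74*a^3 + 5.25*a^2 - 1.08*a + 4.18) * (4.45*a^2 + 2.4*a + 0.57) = -7.743*a^5 + 19.1865*a^4 + 6.8022*a^3 + 19.0015*a^2 + 9.4164*a + 2.3826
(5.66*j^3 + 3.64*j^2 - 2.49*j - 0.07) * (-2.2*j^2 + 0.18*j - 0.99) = -12.452*j^5 - 6.9892*j^4 + 0.529800000000001*j^3 - 3.8978*j^2 + 2.4525*j + 0.0693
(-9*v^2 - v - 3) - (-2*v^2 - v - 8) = 5 - 7*v^2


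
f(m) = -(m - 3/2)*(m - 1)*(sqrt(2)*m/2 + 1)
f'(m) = -sqrt(2)*(m - 3/2)*(m - 1)/2 - (m - 3/2)*(sqrt(2)*m/2 + 1) - (m - 1)*(sqrt(2)*m/2 + 1)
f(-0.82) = -1.77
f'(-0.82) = -1.25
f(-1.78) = 2.36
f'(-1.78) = -8.02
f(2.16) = -1.93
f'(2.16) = -5.14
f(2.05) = -1.41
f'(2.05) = -4.33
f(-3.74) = 40.85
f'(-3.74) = -33.98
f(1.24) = 0.12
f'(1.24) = 0.08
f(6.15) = -128.09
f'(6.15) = -69.35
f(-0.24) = -1.79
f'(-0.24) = 0.95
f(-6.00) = 170.24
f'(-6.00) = -84.14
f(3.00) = -9.36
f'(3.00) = -13.05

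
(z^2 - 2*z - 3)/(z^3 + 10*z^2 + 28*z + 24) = (z^2 - 2*z - 3)/(z^3 + 10*z^2 + 28*z + 24)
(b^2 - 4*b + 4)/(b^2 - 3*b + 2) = (b - 2)/(b - 1)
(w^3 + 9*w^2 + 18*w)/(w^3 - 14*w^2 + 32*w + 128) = w*(w^2 + 9*w + 18)/(w^3 - 14*w^2 + 32*w + 128)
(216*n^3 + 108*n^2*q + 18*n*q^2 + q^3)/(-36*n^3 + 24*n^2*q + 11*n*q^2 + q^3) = (6*n + q)/(-n + q)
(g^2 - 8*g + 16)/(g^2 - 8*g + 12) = (g^2 - 8*g + 16)/(g^2 - 8*g + 12)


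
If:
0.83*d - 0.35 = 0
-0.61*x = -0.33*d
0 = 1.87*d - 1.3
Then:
No Solution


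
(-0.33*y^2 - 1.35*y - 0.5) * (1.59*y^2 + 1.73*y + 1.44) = -0.5247*y^4 - 2.7174*y^3 - 3.6057*y^2 - 2.809*y - 0.72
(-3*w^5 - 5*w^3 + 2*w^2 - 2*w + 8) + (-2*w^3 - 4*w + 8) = -3*w^5 - 7*w^3 + 2*w^2 - 6*w + 16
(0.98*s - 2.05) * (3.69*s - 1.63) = 3.6162*s^2 - 9.1619*s + 3.3415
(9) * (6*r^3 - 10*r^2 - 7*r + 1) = 54*r^3 - 90*r^2 - 63*r + 9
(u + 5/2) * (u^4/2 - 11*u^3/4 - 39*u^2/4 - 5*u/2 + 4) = u^5/2 - 3*u^4/2 - 133*u^3/8 - 215*u^2/8 - 9*u/4 + 10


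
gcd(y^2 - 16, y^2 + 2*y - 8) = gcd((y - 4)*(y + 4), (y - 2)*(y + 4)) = y + 4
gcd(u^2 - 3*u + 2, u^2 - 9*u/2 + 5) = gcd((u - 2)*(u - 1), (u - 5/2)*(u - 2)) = u - 2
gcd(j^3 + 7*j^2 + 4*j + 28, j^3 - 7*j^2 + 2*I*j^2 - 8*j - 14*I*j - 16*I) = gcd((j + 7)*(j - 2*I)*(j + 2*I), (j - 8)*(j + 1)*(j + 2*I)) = j + 2*I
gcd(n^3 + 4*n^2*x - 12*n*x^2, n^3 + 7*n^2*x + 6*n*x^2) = n^2 + 6*n*x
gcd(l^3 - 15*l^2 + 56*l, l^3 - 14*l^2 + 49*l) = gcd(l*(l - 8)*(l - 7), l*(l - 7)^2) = l^2 - 7*l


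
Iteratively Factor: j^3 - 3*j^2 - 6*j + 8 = (j - 1)*(j^2 - 2*j - 8) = (j - 1)*(j + 2)*(j - 4)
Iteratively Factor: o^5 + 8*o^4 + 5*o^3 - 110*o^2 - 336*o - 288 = (o + 2)*(o^4 + 6*o^3 - 7*o^2 - 96*o - 144) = (o + 2)*(o + 3)*(o^3 + 3*o^2 - 16*o - 48) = (o + 2)*(o + 3)^2*(o^2 - 16) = (o + 2)*(o + 3)^2*(o + 4)*(o - 4)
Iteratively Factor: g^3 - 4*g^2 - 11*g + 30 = (g - 5)*(g^2 + g - 6) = (g - 5)*(g - 2)*(g + 3)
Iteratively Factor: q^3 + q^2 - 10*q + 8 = (q - 2)*(q^2 + 3*q - 4) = (q - 2)*(q - 1)*(q + 4)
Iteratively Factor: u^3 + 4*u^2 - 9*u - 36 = (u + 4)*(u^2 - 9) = (u - 3)*(u + 4)*(u + 3)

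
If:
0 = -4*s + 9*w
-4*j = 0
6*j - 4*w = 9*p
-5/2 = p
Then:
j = 0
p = -5/2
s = 405/32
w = 45/8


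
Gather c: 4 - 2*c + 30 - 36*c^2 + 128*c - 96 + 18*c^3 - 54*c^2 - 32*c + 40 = 18*c^3 - 90*c^2 + 94*c - 22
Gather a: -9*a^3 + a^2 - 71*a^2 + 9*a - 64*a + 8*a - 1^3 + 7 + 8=-9*a^3 - 70*a^2 - 47*a + 14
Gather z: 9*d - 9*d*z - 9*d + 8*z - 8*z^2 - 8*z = -9*d*z - 8*z^2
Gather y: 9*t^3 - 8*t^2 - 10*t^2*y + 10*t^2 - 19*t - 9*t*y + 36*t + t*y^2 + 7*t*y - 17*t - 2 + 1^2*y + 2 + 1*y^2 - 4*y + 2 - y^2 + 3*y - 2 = 9*t^3 + 2*t^2 + t*y^2 + y*(-10*t^2 - 2*t)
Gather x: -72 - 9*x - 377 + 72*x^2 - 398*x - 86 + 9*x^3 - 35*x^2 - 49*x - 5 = 9*x^3 + 37*x^2 - 456*x - 540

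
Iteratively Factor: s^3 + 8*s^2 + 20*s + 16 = (s + 4)*(s^2 + 4*s + 4) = (s + 2)*(s + 4)*(s + 2)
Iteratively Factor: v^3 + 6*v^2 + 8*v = (v + 2)*(v^2 + 4*v) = v*(v + 2)*(v + 4)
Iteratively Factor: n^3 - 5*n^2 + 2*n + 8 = (n - 2)*(n^2 - 3*n - 4) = (n - 4)*(n - 2)*(n + 1)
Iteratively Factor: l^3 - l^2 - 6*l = (l - 3)*(l^2 + 2*l) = l*(l - 3)*(l + 2)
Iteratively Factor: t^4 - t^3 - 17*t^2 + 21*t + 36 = (t - 3)*(t^3 + 2*t^2 - 11*t - 12) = (t - 3)*(t + 4)*(t^2 - 2*t - 3) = (t - 3)*(t + 1)*(t + 4)*(t - 3)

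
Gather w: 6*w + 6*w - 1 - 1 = 12*w - 2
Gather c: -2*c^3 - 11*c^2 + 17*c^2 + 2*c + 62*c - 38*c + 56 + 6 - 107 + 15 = -2*c^3 + 6*c^2 + 26*c - 30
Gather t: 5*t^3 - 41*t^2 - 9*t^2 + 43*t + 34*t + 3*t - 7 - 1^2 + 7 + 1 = 5*t^3 - 50*t^2 + 80*t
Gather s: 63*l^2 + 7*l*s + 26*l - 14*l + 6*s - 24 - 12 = 63*l^2 + 12*l + s*(7*l + 6) - 36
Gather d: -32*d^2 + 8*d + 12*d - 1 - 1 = -32*d^2 + 20*d - 2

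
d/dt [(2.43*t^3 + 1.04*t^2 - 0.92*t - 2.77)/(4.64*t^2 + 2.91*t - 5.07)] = (11.2752*t^4 + 14.1426*t^3 - 29.6651*t^2 + 15.16*t + 12.7251)/(21.5296*t^4 + 27.0048*t^3 - 38.5815*t^2 - 29.5074*t + 25.7049)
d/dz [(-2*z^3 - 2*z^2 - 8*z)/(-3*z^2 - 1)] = 2*(3*z^4 - 9*z^2 + 2*z + 4)/(9*z^4 + 6*z^2 + 1)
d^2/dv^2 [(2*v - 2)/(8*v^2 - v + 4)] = 4*(3*(3 - 8*v)*(8*v^2 - v + 4) + (v - 1)*(16*v - 1)^2)/(8*v^2 - v + 4)^3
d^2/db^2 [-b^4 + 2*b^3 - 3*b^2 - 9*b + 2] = -12*b^2 + 12*b - 6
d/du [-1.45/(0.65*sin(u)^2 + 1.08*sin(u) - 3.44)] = (1.885*sin(u) + 1.566)*cos(u)/(0.65*sin(u)^2 + 1.08*sin(u) - 3.44)^2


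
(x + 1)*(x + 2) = x^2 + 3*x + 2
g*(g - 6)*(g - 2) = g^3 - 8*g^2 + 12*g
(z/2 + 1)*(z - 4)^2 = z^3/2 - 3*z^2 + 16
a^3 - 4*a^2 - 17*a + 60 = (a - 5)*(a - 3)*(a + 4)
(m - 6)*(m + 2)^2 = m^3 - 2*m^2 - 20*m - 24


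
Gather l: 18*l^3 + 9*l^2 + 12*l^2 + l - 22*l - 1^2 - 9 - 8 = 18*l^3 + 21*l^2 - 21*l - 18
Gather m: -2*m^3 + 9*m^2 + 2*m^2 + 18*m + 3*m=-2*m^3 + 11*m^2 + 21*m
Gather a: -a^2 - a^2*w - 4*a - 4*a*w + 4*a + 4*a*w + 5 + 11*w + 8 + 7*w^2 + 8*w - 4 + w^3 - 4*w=a^2*(-w - 1) + w^3 + 7*w^2 + 15*w + 9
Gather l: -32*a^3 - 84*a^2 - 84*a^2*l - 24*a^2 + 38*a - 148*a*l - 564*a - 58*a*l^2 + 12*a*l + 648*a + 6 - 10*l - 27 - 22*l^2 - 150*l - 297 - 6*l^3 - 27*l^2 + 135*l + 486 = -32*a^3 - 108*a^2 + 122*a - 6*l^3 + l^2*(-58*a - 49) + l*(-84*a^2 - 136*a - 25) + 168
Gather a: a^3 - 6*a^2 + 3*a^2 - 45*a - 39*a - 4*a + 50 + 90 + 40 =a^3 - 3*a^2 - 88*a + 180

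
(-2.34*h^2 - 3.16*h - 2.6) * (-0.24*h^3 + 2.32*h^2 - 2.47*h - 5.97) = 0.5616*h^5 - 4.6704*h^4 - 0.9274*h^3 + 15.743*h^2 + 25.2872*h + 15.522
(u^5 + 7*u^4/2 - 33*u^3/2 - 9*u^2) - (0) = u^5 + 7*u^4/2 - 33*u^3/2 - 9*u^2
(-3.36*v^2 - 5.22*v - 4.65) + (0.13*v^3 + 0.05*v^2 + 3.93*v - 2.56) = 0.13*v^3 - 3.31*v^2 - 1.29*v - 7.21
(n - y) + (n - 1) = 2*n - y - 1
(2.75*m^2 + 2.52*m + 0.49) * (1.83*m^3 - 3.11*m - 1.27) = 5.0325*m^5 + 4.6116*m^4 - 7.6558*m^3 - 11.3297*m^2 - 4.7243*m - 0.6223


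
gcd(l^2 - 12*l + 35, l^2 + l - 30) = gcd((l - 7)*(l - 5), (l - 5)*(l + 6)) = l - 5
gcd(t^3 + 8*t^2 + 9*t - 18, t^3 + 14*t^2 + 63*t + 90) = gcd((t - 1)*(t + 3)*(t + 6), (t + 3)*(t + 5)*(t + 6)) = t^2 + 9*t + 18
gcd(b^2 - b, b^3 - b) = b^2 - b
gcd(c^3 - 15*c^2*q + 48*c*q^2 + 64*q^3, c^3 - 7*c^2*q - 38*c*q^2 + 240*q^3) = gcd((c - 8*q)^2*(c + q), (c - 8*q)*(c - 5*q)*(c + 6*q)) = -c + 8*q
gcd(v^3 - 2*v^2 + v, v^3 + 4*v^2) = v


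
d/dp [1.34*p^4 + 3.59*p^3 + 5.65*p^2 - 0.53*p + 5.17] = 5.36*p^3 + 10.77*p^2 + 11.3*p - 0.53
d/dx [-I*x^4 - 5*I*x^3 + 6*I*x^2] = I*x*(-4*x^2 - 15*x + 12)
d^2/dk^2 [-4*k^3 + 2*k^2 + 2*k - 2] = 4 - 24*k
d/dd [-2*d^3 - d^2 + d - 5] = -6*d^2 - 2*d + 1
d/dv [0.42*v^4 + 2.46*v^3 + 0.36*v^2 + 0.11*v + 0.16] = 1.68*v^3 + 7.38*v^2 + 0.72*v + 0.11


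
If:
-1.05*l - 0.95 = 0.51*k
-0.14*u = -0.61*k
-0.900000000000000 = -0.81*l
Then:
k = -4.15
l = 1.11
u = -18.08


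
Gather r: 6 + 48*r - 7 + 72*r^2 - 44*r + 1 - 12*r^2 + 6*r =60*r^2 + 10*r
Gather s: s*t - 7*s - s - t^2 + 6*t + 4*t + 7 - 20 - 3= s*(t - 8) - t^2 + 10*t - 16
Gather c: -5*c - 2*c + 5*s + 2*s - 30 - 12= -7*c + 7*s - 42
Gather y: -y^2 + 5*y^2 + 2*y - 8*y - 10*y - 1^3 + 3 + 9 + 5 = 4*y^2 - 16*y + 16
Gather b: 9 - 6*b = 9 - 6*b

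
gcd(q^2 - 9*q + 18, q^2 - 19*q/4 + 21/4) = q - 3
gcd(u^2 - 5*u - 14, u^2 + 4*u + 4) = u + 2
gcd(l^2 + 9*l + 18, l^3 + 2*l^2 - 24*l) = l + 6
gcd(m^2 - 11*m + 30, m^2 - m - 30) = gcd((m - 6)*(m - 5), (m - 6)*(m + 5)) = m - 6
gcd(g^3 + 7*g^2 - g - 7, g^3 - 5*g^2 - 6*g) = g + 1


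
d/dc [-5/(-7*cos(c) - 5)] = 35*sin(c)/(7*cos(c) + 5)^2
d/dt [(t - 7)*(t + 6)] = 2*t - 1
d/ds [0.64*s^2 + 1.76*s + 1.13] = 1.28*s + 1.76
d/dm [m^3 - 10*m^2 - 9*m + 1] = 3*m^2 - 20*m - 9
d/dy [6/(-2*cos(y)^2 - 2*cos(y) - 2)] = -3*(2*cos(y) + 1)*sin(y)/(cos(y)^2 + cos(y) + 1)^2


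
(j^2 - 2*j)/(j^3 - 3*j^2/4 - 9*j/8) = 8*(2 - j)/(-8*j^2 + 6*j + 9)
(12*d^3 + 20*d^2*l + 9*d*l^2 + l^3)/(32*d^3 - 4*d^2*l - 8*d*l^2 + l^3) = (6*d^2 + 7*d*l + l^2)/(16*d^2 - 10*d*l + l^2)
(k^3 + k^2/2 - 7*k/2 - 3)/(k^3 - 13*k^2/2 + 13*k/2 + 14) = (2*k^2 - k - 6)/(2*k^2 - 15*k + 28)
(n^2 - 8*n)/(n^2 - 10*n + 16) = n/(n - 2)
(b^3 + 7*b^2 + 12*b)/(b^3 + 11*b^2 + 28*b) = (b + 3)/(b + 7)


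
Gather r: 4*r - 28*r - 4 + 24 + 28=48 - 24*r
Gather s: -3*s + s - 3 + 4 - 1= -2*s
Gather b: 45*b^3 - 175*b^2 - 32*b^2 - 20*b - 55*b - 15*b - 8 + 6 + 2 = 45*b^3 - 207*b^2 - 90*b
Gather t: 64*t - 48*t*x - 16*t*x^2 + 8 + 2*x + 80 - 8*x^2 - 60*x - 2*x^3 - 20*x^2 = t*(-16*x^2 - 48*x + 64) - 2*x^3 - 28*x^2 - 58*x + 88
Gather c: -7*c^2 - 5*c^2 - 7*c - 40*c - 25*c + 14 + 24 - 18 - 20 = -12*c^2 - 72*c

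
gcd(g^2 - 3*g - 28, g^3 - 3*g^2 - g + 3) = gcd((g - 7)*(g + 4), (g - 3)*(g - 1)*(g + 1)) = 1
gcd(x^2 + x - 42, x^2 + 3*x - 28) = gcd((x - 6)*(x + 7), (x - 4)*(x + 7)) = x + 7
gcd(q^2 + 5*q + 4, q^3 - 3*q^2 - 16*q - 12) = q + 1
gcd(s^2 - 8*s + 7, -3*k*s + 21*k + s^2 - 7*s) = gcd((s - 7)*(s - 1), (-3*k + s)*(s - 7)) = s - 7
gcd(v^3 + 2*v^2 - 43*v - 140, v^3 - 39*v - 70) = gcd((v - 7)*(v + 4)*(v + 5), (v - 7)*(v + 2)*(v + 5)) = v^2 - 2*v - 35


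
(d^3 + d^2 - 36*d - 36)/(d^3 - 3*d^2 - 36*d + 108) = (d + 1)/(d - 3)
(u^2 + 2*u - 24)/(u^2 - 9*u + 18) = (u^2 + 2*u - 24)/(u^2 - 9*u + 18)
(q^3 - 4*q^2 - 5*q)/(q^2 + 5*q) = (q^2 - 4*q - 5)/(q + 5)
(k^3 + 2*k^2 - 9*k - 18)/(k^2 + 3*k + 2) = (k^2 - 9)/(k + 1)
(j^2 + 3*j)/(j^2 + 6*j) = (j + 3)/(j + 6)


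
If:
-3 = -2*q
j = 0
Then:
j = 0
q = 3/2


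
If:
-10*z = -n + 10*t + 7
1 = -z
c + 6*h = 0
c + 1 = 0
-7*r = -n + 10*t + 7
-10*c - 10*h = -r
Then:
No Solution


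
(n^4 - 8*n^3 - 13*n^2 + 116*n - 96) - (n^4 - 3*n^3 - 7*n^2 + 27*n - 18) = -5*n^3 - 6*n^2 + 89*n - 78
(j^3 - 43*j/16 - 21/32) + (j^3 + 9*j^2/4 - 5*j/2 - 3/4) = 2*j^3 + 9*j^2/4 - 83*j/16 - 45/32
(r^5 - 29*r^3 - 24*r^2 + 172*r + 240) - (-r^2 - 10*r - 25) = r^5 - 29*r^3 - 23*r^2 + 182*r + 265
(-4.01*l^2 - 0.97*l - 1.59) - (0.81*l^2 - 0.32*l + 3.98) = -4.82*l^2 - 0.65*l - 5.57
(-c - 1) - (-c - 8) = 7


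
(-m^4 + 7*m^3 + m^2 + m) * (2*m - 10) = -2*m^5 + 24*m^4 - 68*m^3 - 8*m^2 - 10*m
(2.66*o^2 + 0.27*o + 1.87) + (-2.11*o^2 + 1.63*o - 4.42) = 0.55*o^2 + 1.9*o - 2.55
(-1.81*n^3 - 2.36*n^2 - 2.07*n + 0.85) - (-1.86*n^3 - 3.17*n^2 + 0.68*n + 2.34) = 0.05*n^3 + 0.81*n^2 - 2.75*n - 1.49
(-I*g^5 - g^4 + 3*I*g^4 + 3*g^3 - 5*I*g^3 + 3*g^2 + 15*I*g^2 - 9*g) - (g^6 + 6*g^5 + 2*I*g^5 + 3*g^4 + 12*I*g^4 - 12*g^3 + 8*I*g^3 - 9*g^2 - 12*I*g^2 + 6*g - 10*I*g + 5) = -g^6 - 6*g^5 - 3*I*g^5 - 4*g^4 - 9*I*g^4 + 15*g^3 - 13*I*g^3 + 12*g^2 + 27*I*g^2 - 15*g + 10*I*g - 5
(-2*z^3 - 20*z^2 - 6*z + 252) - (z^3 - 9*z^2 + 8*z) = -3*z^3 - 11*z^2 - 14*z + 252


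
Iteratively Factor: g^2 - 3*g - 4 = (g - 4)*(g + 1)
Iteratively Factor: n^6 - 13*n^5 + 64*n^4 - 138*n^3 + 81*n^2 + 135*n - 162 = (n - 3)*(n^5 - 10*n^4 + 34*n^3 - 36*n^2 - 27*n + 54) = (n - 3)^2*(n^4 - 7*n^3 + 13*n^2 + 3*n - 18) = (n - 3)^3*(n^3 - 4*n^2 + n + 6) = (n - 3)^3*(n + 1)*(n^2 - 5*n + 6) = (n - 3)^4*(n + 1)*(n - 2)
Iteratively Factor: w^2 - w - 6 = (w - 3)*(w + 2)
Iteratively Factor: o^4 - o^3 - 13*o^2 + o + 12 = (o + 1)*(o^3 - 2*o^2 - 11*o + 12) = (o + 1)*(o + 3)*(o^2 - 5*o + 4) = (o - 4)*(o + 1)*(o + 3)*(o - 1)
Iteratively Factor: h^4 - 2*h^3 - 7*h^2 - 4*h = (h + 1)*(h^3 - 3*h^2 - 4*h) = (h - 4)*(h + 1)*(h^2 + h) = (h - 4)*(h + 1)^2*(h)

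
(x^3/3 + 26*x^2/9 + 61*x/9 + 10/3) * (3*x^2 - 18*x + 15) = x^5 + 8*x^4/3 - 80*x^3/3 - 206*x^2/3 + 125*x/3 + 50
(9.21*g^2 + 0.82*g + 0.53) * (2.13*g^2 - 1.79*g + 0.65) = 19.6173*g^4 - 14.7393*g^3 + 5.6476*g^2 - 0.4157*g + 0.3445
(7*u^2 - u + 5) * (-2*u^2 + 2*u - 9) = -14*u^4 + 16*u^3 - 75*u^2 + 19*u - 45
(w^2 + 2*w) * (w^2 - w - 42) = w^4 + w^3 - 44*w^2 - 84*w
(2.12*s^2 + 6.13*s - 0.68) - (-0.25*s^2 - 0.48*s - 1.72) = 2.37*s^2 + 6.61*s + 1.04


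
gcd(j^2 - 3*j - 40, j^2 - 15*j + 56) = j - 8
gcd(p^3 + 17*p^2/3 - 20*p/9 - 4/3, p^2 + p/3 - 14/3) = 1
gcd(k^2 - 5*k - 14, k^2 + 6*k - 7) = 1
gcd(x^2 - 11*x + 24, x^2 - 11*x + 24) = x^2 - 11*x + 24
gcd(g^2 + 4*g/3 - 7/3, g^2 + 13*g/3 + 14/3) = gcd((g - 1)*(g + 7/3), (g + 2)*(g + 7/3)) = g + 7/3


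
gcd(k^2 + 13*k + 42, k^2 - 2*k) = 1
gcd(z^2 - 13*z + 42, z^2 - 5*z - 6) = z - 6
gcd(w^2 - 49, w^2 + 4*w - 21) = w + 7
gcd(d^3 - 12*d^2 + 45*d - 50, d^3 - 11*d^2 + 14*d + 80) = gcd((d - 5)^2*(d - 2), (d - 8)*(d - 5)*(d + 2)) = d - 5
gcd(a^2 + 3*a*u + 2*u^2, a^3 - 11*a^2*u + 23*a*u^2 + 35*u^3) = a + u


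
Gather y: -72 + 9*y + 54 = 9*y - 18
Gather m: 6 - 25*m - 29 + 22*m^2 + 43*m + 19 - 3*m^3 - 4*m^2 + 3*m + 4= -3*m^3 + 18*m^2 + 21*m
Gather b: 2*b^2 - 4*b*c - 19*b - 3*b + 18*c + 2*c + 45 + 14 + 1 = 2*b^2 + b*(-4*c - 22) + 20*c + 60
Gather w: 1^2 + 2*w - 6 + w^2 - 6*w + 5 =w^2 - 4*w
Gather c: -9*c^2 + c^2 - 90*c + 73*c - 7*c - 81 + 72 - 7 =-8*c^2 - 24*c - 16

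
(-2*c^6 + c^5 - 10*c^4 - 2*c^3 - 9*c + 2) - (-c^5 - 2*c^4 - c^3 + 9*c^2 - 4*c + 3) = -2*c^6 + 2*c^5 - 8*c^4 - c^3 - 9*c^2 - 5*c - 1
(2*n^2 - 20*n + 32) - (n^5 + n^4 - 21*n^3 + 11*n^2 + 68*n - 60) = -n^5 - n^4 + 21*n^3 - 9*n^2 - 88*n + 92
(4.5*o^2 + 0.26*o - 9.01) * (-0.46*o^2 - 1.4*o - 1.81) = -2.07*o^4 - 6.4196*o^3 - 4.3644*o^2 + 12.1434*o + 16.3081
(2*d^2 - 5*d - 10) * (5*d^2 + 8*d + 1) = 10*d^4 - 9*d^3 - 88*d^2 - 85*d - 10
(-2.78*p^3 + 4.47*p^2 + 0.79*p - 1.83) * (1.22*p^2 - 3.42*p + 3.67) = -3.3916*p^5 + 14.961*p^4 - 24.5262*p^3 + 11.4705*p^2 + 9.1579*p - 6.7161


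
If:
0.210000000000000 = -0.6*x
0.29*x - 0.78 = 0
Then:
No Solution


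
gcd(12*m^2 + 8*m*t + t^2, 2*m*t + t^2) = 2*m + t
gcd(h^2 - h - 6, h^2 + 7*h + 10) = h + 2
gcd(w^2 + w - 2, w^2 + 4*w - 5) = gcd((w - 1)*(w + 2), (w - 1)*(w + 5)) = w - 1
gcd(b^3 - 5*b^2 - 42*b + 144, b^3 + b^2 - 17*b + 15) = b - 3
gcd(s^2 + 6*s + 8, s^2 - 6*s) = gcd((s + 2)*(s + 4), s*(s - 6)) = 1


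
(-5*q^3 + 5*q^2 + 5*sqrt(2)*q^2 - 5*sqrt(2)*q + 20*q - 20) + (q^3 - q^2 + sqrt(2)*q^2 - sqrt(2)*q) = -4*q^3 + 4*q^2 + 6*sqrt(2)*q^2 - 6*sqrt(2)*q + 20*q - 20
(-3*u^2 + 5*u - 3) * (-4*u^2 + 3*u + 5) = 12*u^4 - 29*u^3 + 12*u^2 + 16*u - 15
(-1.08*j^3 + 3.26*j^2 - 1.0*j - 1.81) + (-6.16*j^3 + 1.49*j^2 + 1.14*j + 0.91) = -7.24*j^3 + 4.75*j^2 + 0.14*j - 0.9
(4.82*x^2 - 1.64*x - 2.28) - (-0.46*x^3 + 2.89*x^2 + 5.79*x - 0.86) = 0.46*x^3 + 1.93*x^2 - 7.43*x - 1.42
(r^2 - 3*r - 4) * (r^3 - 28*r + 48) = r^5 - 3*r^4 - 32*r^3 + 132*r^2 - 32*r - 192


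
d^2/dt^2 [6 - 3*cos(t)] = 3*cos(t)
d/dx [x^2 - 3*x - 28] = 2*x - 3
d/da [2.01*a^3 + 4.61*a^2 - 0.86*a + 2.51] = 6.03*a^2 + 9.22*a - 0.86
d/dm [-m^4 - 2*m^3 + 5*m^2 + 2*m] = -4*m^3 - 6*m^2 + 10*m + 2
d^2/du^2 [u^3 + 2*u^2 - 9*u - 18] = 6*u + 4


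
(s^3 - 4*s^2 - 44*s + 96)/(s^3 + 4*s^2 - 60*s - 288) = (s - 2)/(s + 6)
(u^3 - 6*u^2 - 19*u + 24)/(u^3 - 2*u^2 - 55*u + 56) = (u + 3)/(u + 7)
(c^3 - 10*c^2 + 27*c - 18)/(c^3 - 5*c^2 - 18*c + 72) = (c - 1)/(c + 4)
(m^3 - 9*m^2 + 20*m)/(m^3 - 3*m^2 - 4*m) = (m - 5)/(m + 1)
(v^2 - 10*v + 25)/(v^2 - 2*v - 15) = (v - 5)/(v + 3)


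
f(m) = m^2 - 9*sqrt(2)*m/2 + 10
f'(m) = 2*m - 9*sqrt(2)/2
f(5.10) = 3.55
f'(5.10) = 3.84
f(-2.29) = 29.82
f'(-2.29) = -10.94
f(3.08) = -0.11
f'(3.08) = -0.20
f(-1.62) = 22.93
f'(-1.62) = -9.60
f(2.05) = 1.16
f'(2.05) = -2.26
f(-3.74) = 47.79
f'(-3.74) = -13.84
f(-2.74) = 34.94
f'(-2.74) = -11.84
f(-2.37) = 30.70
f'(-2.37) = -11.10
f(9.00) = 33.72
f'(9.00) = 11.64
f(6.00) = 7.82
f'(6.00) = 5.64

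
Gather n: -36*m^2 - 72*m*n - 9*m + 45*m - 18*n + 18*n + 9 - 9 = -36*m^2 - 72*m*n + 36*m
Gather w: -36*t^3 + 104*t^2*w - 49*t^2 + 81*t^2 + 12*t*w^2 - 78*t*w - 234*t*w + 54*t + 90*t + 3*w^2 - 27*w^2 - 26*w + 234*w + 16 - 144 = -36*t^3 + 32*t^2 + 144*t + w^2*(12*t - 24) + w*(104*t^2 - 312*t + 208) - 128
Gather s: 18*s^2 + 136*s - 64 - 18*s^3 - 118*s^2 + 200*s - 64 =-18*s^3 - 100*s^2 + 336*s - 128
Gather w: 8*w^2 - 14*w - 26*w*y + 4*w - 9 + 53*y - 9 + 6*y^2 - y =8*w^2 + w*(-26*y - 10) + 6*y^2 + 52*y - 18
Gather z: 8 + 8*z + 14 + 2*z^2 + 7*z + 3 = 2*z^2 + 15*z + 25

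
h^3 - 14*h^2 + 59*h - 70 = (h - 7)*(h - 5)*(h - 2)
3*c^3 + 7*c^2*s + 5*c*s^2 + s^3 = (c + s)^2*(3*c + s)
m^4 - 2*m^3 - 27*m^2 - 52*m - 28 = (m - 7)*(m + 1)*(m + 2)^2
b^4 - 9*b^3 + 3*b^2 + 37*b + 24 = (b - 8)*(b - 3)*(b + 1)^2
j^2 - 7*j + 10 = (j - 5)*(j - 2)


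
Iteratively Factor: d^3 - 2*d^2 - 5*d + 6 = (d + 2)*(d^2 - 4*d + 3) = (d - 1)*(d + 2)*(d - 3)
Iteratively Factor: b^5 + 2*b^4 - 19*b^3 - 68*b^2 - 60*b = (b - 5)*(b^4 + 7*b^3 + 16*b^2 + 12*b) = (b - 5)*(b + 2)*(b^3 + 5*b^2 + 6*b) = b*(b - 5)*(b + 2)*(b^2 + 5*b + 6) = b*(b - 5)*(b + 2)*(b + 3)*(b + 2)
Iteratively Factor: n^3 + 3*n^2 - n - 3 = (n - 1)*(n^2 + 4*n + 3) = (n - 1)*(n + 3)*(n + 1)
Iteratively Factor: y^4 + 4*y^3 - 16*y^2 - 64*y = (y + 4)*(y^3 - 16*y) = (y + 4)^2*(y^2 - 4*y) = y*(y + 4)^2*(y - 4)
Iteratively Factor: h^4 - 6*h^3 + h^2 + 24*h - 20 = (h + 2)*(h^3 - 8*h^2 + 17*h - 10) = (h - 2)*(h + 2)*(h^2 - 6*h + 5) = (h - 5)*(h - 2)*(h + 2)*(h - 1)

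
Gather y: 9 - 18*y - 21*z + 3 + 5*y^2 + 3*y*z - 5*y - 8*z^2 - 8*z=5*y^2 + y*(3*z - 23) - 8*z^2 - 29*z + 12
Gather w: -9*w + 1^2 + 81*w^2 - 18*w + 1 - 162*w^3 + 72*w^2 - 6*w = -162*w^3 + 153*w^2 - 33*w + 2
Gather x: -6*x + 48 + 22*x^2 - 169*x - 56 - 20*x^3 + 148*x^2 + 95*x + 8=-20*x^3 + 170*x^2 - 80*x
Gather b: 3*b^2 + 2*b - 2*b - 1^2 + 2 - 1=3*b^2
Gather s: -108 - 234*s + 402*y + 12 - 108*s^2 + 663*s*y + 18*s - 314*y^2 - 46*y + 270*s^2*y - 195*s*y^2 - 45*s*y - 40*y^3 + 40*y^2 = s^2*(270*y - 108) + s*(-195*y^2 + 618*y - 216) - 40*y^3 - 274*y^2 + 356*y - 96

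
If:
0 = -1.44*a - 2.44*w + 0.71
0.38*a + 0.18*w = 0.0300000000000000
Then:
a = -0.08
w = 0.34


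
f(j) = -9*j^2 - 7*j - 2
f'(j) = -18*j - 7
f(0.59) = -9.26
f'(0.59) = -17.62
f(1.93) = -49.03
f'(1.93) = -41.74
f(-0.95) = -3.47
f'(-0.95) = 10.10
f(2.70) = -86.51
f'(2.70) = -55.60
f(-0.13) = -1.24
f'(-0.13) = -4.66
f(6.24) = -396.12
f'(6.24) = -119.32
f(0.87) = -14.90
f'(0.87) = -22.66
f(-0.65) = -1.25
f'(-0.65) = 4.70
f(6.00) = -368.00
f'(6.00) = -115.00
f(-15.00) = -1922.00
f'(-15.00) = 263.00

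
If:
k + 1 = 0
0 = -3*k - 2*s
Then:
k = -1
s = 3/2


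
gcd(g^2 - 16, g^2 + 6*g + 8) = g + 4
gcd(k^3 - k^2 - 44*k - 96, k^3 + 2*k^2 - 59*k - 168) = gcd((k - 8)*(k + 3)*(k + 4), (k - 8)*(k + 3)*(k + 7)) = k^2 - 5*k - 24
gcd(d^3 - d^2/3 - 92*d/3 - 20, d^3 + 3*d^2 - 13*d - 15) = d + 5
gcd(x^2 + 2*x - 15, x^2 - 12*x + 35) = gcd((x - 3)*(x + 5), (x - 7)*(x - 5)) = 1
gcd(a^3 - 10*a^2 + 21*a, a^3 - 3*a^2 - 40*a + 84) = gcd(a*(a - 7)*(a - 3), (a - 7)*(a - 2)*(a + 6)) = a - 7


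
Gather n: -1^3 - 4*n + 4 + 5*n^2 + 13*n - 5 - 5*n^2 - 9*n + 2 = 0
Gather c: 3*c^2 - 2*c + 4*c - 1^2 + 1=3*c^2 + 2*c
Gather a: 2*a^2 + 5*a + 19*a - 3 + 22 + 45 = 2*a^2 + 24*a + 64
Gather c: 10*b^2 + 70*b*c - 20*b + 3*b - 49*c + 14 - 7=10*b^2 - 17*b + c*(70*b - 49) + 7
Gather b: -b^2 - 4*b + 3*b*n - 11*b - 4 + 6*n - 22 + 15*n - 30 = -b^2 + b*(3*n - 15) + 21*n - 56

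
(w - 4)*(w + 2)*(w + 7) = w^3 + 5*w^2 - 22*w - 56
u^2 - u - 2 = (u - 2)*(u + 1)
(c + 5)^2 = c^2 + 10*c + 25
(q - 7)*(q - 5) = q^2 - 12*q + 35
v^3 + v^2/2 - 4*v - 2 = (v - 2)*(v + 1/2)*(v + 2)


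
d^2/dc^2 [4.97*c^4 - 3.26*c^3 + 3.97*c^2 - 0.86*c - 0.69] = 59.64*c^2 - 19.56*c + 7.94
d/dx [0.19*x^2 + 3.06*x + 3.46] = 0.38*x + 3.06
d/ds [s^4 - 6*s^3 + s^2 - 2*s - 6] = 4*s^3 - 18*s^2 + 2*s - 2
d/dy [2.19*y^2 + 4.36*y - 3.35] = 4.38*y + 4.36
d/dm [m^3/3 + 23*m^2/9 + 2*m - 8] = m^2 + 46*m/9 + 2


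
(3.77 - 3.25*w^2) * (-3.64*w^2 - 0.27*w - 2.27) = 11.83*w^4 + 0.8775*w^3 - 6.3453*w^2 - 1.0179*w - 8.5579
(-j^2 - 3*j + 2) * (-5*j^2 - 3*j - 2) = 5*j^4 + 18*j^3 + j^2 - 4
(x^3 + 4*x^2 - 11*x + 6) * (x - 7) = x^4 - 3*x^3 - 39*x^2 + 83*x - 42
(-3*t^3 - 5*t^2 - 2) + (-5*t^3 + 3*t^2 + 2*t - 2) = -8*t^3 - 2*t^2 + 2*t - 4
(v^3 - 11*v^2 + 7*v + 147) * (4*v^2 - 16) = 4*v^5 - 44*v^4 + 12*v^3 + 764*v^2 - 112*v - 2352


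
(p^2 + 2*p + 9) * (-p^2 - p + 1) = -p^4 - 3*p^3 - 10*p^2 - 7*p + 9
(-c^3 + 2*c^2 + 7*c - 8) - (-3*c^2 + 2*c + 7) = -c^3 + 5*c^2 + 5*c - 15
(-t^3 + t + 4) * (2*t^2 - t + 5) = -2*t^5 + t^4 - 3*t^3 + 7*t^2 + t + 20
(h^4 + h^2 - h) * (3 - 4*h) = -4*h^5 + 3*h^4 - 4*h^3 + 7*h^2 - 3*h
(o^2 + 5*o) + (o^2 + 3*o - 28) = 2*o^2 + 8*o - 28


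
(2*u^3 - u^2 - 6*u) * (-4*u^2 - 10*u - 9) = -8*u^5 - 16*u^4 + 16*u^3 + 69*u^2 + 54*u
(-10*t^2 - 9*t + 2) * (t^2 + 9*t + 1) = -10*t^4 - 99*t^3 - 89*t^2 + 9*t + 2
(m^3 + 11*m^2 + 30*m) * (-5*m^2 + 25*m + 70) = -5*m^5 - 30*m^4 + 195*m^3 + 1520*m^2 + 2100*m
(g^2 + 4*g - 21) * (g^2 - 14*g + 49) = g^4 - 10*g^3 - 28*g^2 + 490*g - 1029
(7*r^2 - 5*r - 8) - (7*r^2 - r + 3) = -4*r - 11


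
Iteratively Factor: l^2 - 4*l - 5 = (l - 5)*(l + 1)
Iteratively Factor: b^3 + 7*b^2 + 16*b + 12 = (b + 2)*(b^2 + 5*b + 6) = (b + 2)^2*(b + 3)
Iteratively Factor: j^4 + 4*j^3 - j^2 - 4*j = (j + 1)*(j^3 + 3*j^2 - 4*j) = (j - 1)*(j + 1)*(j^2 + 4*j) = (j - 1)*(j + 1)*(j + 4)*(j)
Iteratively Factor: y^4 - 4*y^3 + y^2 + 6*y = (y)*(y^3 - 4*y^2 + y + 6) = y*(y - 3)*(y^2 - y - 2) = y*(y - 3)*(y - 2)*(y + 1)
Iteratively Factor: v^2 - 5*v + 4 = (v - 4)*(v - 1)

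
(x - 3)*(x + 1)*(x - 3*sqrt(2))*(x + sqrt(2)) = x^4 - 2*sqrt(2)*x^3 - 2*x^3 - 9*x^2 + 4*sqrt(2)*x^2 + 6*sqrt(2)*x + 12*x + 18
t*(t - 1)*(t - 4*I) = t^3 - t^2 - 4*I*t^2 + 4*I*t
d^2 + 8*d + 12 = (d + 2)*(d + 6)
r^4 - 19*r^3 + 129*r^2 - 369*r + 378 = (r - 7)*(r - 6)*(r - 3)^2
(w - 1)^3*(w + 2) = w^4 - w^3 - 3*w^2 + 5*w - 2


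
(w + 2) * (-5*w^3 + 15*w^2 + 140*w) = -5*w^4 + 5*w^3 + 170*w^2 + 280*w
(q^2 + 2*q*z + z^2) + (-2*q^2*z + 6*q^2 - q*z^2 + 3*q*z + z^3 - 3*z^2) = -2*q^2*z + 7*q^2 - q*z^2 + 5*q*z + z^3 - 2*z^2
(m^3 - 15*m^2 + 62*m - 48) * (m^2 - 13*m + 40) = m^5 - 28*m^4 + 297*m^3 - 1454*m^2 + 3104*m - 1920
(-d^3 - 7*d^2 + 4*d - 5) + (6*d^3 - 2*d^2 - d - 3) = 5*d^3 - 9*d^2 + 3*d - 8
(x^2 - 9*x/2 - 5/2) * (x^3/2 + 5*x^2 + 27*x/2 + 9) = x^5/2 + 11*x^4/4 - 41*x^3/4 - 257*x^2/4 - 297*x/4 - 45/2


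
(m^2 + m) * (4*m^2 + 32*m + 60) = 4*m^4 + 36*m^3 + 92*m^2 + 60*m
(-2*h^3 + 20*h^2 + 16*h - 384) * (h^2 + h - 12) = -2*h^5 + 18*h^4 + 60*h^3 - 608*h^2 - 576*h + 4608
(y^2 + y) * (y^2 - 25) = y^4 + y^3 - 25*y^2 - 25*y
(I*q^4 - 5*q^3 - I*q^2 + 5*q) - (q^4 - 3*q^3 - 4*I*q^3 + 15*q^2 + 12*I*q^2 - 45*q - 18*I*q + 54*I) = -q^4 + I*q^4 - 2*q^3 + 4*I*q^3 - 15*q^2 - 13*I*q^2 + 50*q + 18*I*q - 54*I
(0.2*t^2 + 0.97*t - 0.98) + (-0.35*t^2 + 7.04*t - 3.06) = -0.15*t^2 + 8.01*t - 4.04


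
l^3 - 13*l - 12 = (l - 4)*(l + 1)*(l + 3)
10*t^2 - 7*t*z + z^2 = (-5*t + z)*(-2*t + z)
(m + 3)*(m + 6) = m^2 + 9*m + 18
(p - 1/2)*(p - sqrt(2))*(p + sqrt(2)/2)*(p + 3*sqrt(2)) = p^4 - p^3/2 + 5*sqrt(2)*p^3/2 - 4*p^2 - 5*sqrt(2)*p^2/4 - 3*sqrt(2)*p + 2*p + 3*sqrt(2)/2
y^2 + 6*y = y*(y + 6)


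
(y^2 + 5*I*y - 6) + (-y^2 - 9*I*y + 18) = -4*I*y + 12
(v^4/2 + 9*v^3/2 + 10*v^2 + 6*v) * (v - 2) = v^5/2 + 7*v^4/2 + v^3 - 14*v^2 - 12*v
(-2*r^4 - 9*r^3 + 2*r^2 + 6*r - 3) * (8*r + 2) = -16*r^5 - 76*r^4 - 2*r^3 + 52*r^2 - 12*r - 6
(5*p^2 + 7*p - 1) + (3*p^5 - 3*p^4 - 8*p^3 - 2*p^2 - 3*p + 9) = 3*p^5 - 3*p^4 - 8*p^3 + 3*p^2 + 4*p + 8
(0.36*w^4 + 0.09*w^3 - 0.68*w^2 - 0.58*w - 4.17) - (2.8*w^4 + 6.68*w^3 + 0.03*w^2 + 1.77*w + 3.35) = -2.44*w^4 - 6.59*w^3 - 0.71*w^2 - 2.35*w - 7.52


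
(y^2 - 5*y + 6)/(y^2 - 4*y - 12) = (-y^2 + 5*y - 6)/(-y^2 + 4*y + 12)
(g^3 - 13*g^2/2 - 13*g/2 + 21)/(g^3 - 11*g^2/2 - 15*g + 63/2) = (g + 2)/(g + 3)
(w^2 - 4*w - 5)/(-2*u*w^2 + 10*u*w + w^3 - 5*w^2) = (-w - 1)/(w*(2*u - w))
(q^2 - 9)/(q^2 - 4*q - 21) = (q - 3)/(q - 7)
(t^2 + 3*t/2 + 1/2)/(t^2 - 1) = (t + 1/2)/(t - 1)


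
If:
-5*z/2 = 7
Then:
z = -14/5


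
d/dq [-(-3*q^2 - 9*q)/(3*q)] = 1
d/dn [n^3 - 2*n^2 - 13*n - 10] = 3*n^2 - 4*n - 13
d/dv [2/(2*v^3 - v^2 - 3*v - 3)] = 2*(-6*v^2 + 2*v + 3)/(-2*v^3 + v^2 + 3*v + 3)^2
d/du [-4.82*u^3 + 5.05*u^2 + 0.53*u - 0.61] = -14.46*u^2 + 10.1*u + 0.53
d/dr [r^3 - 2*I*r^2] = r*(3*r - 4*I)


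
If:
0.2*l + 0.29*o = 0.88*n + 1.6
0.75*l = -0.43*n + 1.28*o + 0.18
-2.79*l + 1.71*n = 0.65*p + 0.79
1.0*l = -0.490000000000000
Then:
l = -0.49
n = -2.33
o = -1.21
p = -5.24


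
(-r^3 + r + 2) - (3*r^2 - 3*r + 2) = -r^3 - 3*r^2 + 4*r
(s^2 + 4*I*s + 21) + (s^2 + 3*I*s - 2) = 2*s^2 + 7*I*s + 19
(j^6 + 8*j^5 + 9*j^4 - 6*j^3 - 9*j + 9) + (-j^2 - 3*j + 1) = j^6 + 8*j^5 + 9*j^4 - 6*j^3 - j^2 - 12*j + 10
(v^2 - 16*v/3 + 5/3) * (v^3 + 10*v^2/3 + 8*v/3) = v^5 - 2*v^4 - 121*v^3/9 - 26*v^2/3 + 40*v/9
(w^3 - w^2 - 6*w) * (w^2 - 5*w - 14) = w^5 - 6*w^4 - 15*w^3 + 44*w^2 + 84*w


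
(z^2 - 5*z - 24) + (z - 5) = z^2 - 4*z - 29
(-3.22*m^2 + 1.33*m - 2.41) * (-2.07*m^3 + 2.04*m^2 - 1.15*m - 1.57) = 6.6654*m^5 - 9.3219*m^4 + 11.4049*m^3 - 1.3905*m^2 + 0.6834*m + 3.7837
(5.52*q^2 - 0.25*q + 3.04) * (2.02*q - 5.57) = 11.1504*q^3 - 31.2514*q^2 + 7.5333*q - 16.9328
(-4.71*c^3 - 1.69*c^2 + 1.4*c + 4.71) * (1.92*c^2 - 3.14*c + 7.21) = -9.0432*c^5 + 11.5446*c^4 - 25.9645*c^3 - 7.5377*c^2 - 4.6954*c + 33.9591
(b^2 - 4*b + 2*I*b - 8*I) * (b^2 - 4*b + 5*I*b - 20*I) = b^4 - 8*b^3 + 7*I*b^3 + 6*b^2 - 56*I*b^2 + 80*b + 112*I*b - 160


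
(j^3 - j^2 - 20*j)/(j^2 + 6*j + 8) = j*(j - 5)/(j + 2)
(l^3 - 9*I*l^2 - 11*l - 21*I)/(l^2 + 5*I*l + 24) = (l^2 - 6*I*l + 7)/(l + 8*I)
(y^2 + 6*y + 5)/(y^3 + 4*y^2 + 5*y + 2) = (y + 5)/(y^2 + 3*y + 2)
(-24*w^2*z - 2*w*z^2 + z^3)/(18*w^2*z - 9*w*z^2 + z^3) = (4*w + z)/(-3*w + z)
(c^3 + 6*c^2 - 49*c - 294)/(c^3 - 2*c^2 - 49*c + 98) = (c + 6)/(c - 2)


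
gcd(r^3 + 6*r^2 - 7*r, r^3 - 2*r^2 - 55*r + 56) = r^2 + 6*r - 7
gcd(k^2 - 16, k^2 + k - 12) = k + 4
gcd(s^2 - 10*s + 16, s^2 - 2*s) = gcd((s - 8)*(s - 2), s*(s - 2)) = s - 2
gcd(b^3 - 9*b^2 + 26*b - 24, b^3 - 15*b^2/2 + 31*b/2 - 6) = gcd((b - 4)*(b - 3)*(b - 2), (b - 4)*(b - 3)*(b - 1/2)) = b^2 - 7*b + 12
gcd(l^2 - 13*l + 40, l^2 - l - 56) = l - 8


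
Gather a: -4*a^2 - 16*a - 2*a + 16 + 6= -4*a^2 - 18*a + 22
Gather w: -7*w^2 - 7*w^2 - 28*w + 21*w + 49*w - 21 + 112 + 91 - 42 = -14*w^2 + 42*w + 140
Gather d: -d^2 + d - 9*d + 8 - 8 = -d^2 - 8*d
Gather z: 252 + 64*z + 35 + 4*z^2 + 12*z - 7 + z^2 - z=5*z^2 + 75*z + 280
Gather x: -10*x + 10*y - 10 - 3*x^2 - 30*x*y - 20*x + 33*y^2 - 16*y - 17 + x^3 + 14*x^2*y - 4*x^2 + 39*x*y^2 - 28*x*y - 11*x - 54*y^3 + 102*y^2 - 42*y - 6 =x^3 + x^2*(14*y - 7) + x*(39*y^2 - 58*y - 41) - 54*y^3 + 135*y^2 - 48*y - 33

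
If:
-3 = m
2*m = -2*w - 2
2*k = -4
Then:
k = -2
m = -3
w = 2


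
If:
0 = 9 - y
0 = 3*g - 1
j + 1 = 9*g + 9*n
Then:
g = 1/3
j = 9*n + 2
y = 9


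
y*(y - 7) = y^2 - 7*y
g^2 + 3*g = g*(g + 3)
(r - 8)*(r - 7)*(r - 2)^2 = r^4 - 19*r^3 + 120*r^2 - 284*r + 224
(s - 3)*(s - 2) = s^2 - 5*s + 6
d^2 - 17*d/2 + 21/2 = (d - 7)*(d - 3/2)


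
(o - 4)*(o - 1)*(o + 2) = o^3 - 3*o^2 - 6*o + 8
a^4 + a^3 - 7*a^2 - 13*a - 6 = (a - 3)*(a + 1)^2*(a + 2)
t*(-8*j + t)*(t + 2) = -8*j*t^2 - 16*j*t + t^3 + 2*t^2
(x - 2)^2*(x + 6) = x^3 + 2*x^2 - 20*x + 24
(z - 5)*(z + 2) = z^2 - 3*z - 10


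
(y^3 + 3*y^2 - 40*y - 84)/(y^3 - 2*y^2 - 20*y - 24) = (y + 7)/(y + 2)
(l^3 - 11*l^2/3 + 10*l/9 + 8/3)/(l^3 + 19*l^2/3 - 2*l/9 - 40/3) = (3*l^2 - 7*l - 6)/(3*l^2 + 23*l + 30)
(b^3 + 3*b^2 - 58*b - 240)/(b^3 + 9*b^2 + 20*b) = (b^2 - 2*b - 48)/(b*(b + 4))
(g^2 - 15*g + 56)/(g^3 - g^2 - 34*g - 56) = (g - 8)/(g^2 + 6*g + 8)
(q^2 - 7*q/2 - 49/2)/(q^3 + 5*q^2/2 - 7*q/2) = (q - 7)/(q*(q - 1))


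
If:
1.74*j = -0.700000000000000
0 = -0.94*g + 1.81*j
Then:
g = -0.77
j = -0.40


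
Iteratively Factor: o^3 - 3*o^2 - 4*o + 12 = (o - 3)*(o^2 - 4) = (o - 3)*(o - 2)*(o + 2)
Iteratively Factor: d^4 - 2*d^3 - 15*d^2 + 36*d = (d)*(d^3 - 2*d^2 - 15*d + 36) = d*(d - 3)*(d^2 + d - 12) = d*(d - 3)*(d + 4)*(d - 3)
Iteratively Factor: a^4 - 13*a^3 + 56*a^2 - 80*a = (a)*(a^3 - 13*a^2 + 56*a - 80) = a*(a - 4)*(a^2 - 9*a + 20) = a*(a - 4)^2*(a - 5)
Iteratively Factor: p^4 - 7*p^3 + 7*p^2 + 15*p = (p)*(p^3 - 7*p^2 + 7*p + 15) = p*(p - 3)*(p^2 - 4*p - 5) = p*(p - 3)*(p + 1)*(p - 5)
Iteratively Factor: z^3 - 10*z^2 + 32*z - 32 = (z - 2)*(z^2 - 8*z + 16) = (z - 4)*(z - 2)*(z - 4)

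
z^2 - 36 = (z - 6)*(z + 6)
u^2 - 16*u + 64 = (u - 8)^2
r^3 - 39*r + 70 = (r - 5)*(r - 2)*(r + 7)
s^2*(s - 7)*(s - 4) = s^4 - 11*s^3 + 28*s^2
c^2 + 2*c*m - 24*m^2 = (c - 4*m)*(c + 6*m)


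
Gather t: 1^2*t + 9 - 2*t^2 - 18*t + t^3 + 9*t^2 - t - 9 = t^3 + 7*t^2 - 18*t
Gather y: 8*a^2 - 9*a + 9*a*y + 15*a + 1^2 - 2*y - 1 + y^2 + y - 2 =8*a^2 + 6*a + y^2 + y*(9*a - 1) - 2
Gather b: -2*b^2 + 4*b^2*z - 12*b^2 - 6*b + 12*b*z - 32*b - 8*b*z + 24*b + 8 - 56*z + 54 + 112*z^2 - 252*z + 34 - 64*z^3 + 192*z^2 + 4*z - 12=b^2*(4*z - 14) + b*(4*z - 14) - 64*z^3 + 304*z^2 - 304*z + 84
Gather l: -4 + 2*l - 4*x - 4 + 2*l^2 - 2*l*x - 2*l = 2*l^2 - 2*l*x - 4*x - 8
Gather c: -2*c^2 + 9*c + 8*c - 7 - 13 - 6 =-2*c^2 + 17*c - 26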